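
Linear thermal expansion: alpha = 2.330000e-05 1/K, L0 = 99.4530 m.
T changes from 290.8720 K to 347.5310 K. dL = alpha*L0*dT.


dT = 56.6590 K
dL = 2.330000e-05 * 99.4530 * 56.6590 = 0.131293 m
L_final = 99.584293 m

dL = 0.131293 m


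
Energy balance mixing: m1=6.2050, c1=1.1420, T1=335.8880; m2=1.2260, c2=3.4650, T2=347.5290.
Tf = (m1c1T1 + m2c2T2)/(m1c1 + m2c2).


num = 3856.4738
den = 11.3342
Tf = 340.2511 K

340.2511 K


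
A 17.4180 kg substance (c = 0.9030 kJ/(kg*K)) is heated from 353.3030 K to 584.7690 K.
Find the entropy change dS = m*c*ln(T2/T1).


T2/T1 = 1.6551
ln(T2/T1) = 0.5039
dS = 17.4180 * 0.9030 * 0.5039 = 7.9254 kJ/K

7.9254 kJ/K


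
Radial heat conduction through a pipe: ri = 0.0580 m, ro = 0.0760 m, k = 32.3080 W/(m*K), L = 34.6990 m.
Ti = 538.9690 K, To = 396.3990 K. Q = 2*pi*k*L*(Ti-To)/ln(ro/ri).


dT = 142.5700 K
ln(ro/ri) = 0.2703
Q = 2*pi*32.3080*34.6990*142.5700 / 0.2703 = 3715391.1562 W

3715391.1562 W


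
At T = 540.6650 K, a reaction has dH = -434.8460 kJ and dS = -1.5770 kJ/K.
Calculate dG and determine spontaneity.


T*dS = 540.6650 * -1.5770 = -852.6287 kJ
dG = -434.8460 + 852.6287 = 417.7827 kJ (non-spontaneous)

dG = 417.7827 kJ, non-spontaneous


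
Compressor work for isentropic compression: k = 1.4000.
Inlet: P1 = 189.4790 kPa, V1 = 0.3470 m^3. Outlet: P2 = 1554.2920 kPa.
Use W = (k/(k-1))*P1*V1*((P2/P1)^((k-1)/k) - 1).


(k-1)/k = 0.2857
(P2/P1)^exp = 1.8245
W = 3.5000 * 189.4790 * 0.3470 * (1.8245 - 1) = 189.7270 kJ

189.7270 kJ


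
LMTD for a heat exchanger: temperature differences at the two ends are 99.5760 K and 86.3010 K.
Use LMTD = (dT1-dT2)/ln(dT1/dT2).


dT1/dT2 = 1.1538
ln(dT1/dT2) = 0.1431
LMTD = 13.2750 / 0.1431 = 92.7803 K

92.7803 K


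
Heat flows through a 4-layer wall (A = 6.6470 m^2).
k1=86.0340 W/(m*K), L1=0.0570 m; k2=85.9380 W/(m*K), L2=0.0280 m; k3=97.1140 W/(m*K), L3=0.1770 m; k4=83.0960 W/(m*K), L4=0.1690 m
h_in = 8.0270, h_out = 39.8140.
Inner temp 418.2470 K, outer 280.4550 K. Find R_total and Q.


R_conv_in = 1/(8.0270*6.6470) = 0.0187
R_1 = 0.0570/(86.0340*6.6470) = 9.9673e-05
R_2 = 0.0280/(85.9380*6.6470) = 4.9017e-05
R_3 = 0.1770/(97.1140*6.6470) = 0.0003
R_4 = 0.1690/(83.0960*6.6470) = 0.0003
R_conv_out = 1/(39.8140*6.6470) = 0.0038
R_total = 0.0232 K/W
Q = 137.7920 / 0.0232 = 5926.6019 W

R_total = 0.0232 K/W, Q = 5926.6019 W


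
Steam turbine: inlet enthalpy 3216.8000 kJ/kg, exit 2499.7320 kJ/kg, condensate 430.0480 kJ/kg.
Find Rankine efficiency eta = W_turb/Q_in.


W = 717.0680 kJ/kg
Q_in = 2786.7520 kJ/kg
eta = 0.2573 = 25.7313%

eta = 25.7313%


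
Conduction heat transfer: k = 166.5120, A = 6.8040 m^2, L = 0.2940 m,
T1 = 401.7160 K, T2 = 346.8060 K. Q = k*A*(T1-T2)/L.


dT = 54.9100 K
Q = 166.5120 * 6.8040 * 54.9100 / 0.2940 = 211599.1679 W

211599.1679 W


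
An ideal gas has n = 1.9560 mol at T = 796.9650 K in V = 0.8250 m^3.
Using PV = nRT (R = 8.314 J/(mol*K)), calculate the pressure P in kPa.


P = nRT/V = 1.9560 * 8.314 * 796.9650 / 0.8250
= 12960.3915 / 0.8250 = 15709.5654 Pa = 15.7096 kPa

15.7096 kPa


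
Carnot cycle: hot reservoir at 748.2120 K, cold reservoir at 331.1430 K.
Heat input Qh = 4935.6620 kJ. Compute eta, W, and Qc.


eta = 1 - 331.1430/748.2120 = 0.5574
W = 0.5574 * 4935.6620 = 2751.2411 kJ
Qc = 4935.6620 - 2751.2411 = 2184.4209 kJ

eta = 55.7421%, W = 2751.2411 kJ, Qc = 2184.4209 kJ


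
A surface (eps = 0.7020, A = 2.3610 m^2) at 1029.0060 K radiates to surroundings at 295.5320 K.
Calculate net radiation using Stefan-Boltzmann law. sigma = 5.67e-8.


T^4 = 1.1212e+12
Tsurr^4 = 7.6281e+09
Q = 0.7020 * 5.67e-8 * 2.3610 * 1.1135e+12 = 104646.0574 W

104646.0574 W


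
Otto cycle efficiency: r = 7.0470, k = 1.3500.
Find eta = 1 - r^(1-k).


r^(k-1) = 1.9806
eta = 1 - 1/1.9806 = 0.4951 = 49.5108%

49.5108%


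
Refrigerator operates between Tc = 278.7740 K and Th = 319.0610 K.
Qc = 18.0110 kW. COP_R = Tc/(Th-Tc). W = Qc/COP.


COP = 278.7740 / 40.2870 = 6.9197
W = 18.0110 / 6.9197 = 2.6029 kW

COP = 6.9197, W = 2.6029 kW


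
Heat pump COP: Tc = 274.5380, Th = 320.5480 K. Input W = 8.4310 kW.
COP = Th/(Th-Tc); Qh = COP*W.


COP = 320.5480 / 46.0100 = 6.9669
Qh = 6.9669 * 8.4310 = 58.7381 kW

COP = 6.9669, Qh = 58.7381 kW


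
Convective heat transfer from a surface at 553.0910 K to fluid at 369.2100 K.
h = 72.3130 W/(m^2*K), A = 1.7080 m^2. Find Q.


dT = 183.8810 K
Q = 72.3130 * 1.7080 * 183.8810 = 22711.2534 W

22711.2534 W


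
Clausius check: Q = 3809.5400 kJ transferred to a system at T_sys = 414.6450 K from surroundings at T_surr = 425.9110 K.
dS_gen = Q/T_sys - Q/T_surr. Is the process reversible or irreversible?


dS_sys = 3809.5400/414.6450 = 9.1875 kJ/K
dS_surr = -3809.5400/425.9110 = -8.9445 kJ/K
dS_gen = 9.1875 - 8.9445 = 0.2430 kJ/K (irreversible)

dS_gen = 0.2430 kJ/K, irreversible


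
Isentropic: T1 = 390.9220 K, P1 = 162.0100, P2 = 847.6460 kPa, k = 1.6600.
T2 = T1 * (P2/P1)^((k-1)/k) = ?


(k-1)/k = 0.3976
(P2/P1)^exp = 1.9308
T2 = 390.9220 * 1.9308 = 754.7923 K

754.7923 K


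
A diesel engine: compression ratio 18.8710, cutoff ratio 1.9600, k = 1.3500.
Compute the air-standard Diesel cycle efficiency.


r^(k-1) = 2.7959
rc^k = 2.4805
eta = 0.5914 = 59.1412%

59.1412%


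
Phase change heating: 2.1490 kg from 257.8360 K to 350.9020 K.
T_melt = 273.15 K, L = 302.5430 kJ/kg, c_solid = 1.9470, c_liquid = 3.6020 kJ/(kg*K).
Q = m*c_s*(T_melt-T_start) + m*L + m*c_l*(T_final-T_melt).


Q1 (sensible, solid) = 2.1490 * 1.9470 * 15.3140 = 64.0754 kJ
Q2 (latent) = 2.1490 * 302.5430 = 650.1649 kJ
Q3 (sensible, liquid) = 2.1490 * 3.6020 * 77.7520 = 601.8548 kJ
Q_total = 1316.0950 kJ

1316.0950 kJ


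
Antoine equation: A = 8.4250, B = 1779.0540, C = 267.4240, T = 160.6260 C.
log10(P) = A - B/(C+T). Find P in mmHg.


C+T = 428.0500
B/(C+T) = 4.1562
log10(P) = 8.4250 - 4.1562 = 4.2688
P = 10^4.2688 = 18570.2312 mmHg

18570.2312 mmHg


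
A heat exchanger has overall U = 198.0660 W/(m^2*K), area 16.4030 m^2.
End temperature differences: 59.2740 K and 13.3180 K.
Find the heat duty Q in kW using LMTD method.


LMTD = 30.7799 K
Q = 198.0660 * 16.4030 * 30.7799 = 99999.9646 W = 100.0000 kW

100.0000 kW


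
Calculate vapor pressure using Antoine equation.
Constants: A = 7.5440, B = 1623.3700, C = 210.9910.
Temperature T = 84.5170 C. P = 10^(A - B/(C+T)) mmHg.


C+T = 295.5080
B/(C+T) = 5.4935
log10(P) = 7.5440 - 5.4935 = 2.0505
P = 10^2.0505 = 112.3339 mmHg

112.3339 mmHg


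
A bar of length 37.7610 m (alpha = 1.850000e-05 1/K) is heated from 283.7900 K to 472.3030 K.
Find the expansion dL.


dT = 188.5130 K
dL = 1.850000e-05 * 37.7610 * 188.5130 = 0.131691 m
L_final = 37.892691 m

dL = 0.131691 m


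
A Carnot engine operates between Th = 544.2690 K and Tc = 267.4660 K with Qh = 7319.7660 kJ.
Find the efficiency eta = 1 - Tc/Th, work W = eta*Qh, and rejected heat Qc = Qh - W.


eta = 1 - 267.4660/544.2690 = 0.5086
W = 0.5086 * 7319.7660 = 3722.6687 kJ
Qc = 7319.7660 - 3722.6687 = 3597.0973 kJ

eta = 50.8578%, W = 3722.6687 kJ, Qc = 3597.0973 kJ


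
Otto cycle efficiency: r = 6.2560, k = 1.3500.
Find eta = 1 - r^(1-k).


r^(k-1) = 1.8998
eta = 1 - 1/1.8998 = 0.4736 = 47.3624%

47.3624%


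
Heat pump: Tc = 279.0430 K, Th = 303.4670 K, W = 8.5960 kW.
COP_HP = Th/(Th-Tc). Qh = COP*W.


COP = 303.4670 / 24.4240 = 12.4250
Qh = 12.4250 * 8.5960 = 106.8049 kW

COP = 12.4250, Qh = 106.8049 kW


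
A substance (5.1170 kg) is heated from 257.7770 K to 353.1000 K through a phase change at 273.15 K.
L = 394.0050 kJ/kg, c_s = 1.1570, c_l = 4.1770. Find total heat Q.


Q1 (sensible, solid) = 5.1170 * 1.1570 * 15.3730 = 91.0138 kJ
Q2 (latent) = 5.1170 * 394.0050 = 2016.1236 kJ
Q3 (sensible, liquid) = 5.1170 * 4.1770 * 79.9500 = 1708.8280 kJ
Q_total = 3815.9655 kJ

3815.9655 kJ


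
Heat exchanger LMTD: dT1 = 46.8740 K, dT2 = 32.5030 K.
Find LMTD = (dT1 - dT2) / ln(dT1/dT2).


dT1/dT2 = 1.4421
ln(dT1/dT2) = 0.3661
LMTD = 14.3710 / 0.3661 = 39.2510 K

39.2510 K


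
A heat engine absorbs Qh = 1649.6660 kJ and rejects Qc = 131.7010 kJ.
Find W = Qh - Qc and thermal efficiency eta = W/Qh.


W = 1649.6660 - 131.7010 = 1517.9650 kJ
eta = 1517.9650 / 1649.6660 = 0.9202 = 92.0165%

W = 1517.9650 kJ, eta = 92.0165%


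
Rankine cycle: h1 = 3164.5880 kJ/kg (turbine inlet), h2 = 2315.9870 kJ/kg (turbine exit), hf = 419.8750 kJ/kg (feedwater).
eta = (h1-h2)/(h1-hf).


W = 848.6010 kJ/kg
Q_in = 2744.7130 kJ/kg
eta = 0.3092 = 30.9177%

eta = 30.9177%


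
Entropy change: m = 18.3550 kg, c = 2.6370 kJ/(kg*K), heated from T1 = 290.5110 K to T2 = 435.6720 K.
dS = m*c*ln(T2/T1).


T2/T1 = 1.4997
ln(T2/T1) = 0.4052
dS = 18.3550 * 2.6370 * 0.4052 = 19.6149 kJ/K

19.6149 kJ/K


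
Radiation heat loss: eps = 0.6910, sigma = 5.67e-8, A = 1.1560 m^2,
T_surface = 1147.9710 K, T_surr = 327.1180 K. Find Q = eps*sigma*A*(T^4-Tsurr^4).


T^4 = 1.7367e+12
Tsurr^4 = 1.1450e+10
Q = 0.6910 * 5.67e-8 * 1.1560 * 1.7252e+12 = 78139.3423 W

78139.3423 W


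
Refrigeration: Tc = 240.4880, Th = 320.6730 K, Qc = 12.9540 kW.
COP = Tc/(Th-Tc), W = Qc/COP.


COP = 240.4880 / 80.1850 = 2.9992
W = 12.9540 / 2.9992 = 4.3192 kW

COP = 2.9992, W = 4.3192 kW


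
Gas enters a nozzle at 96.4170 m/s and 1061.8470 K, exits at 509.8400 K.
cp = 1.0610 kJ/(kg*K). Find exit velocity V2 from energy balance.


dT = 552.0070 K
2*cp*1000*dT = 1171358.8540
V1^2 = 9296.2379
V2 = sqrt(1180655.0919) = 1086.5795 m/s

1086.5795 m/s


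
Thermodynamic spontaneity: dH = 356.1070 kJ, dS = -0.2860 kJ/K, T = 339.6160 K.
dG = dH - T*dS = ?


T*dS = 339.6160 * -0.2860 = -97.1302 kJ
dG = 356.1070 + 97.1302 = 453.2372 kJ (non-spontaneous)

dG = 453.2372 kJ, non-spontaneous


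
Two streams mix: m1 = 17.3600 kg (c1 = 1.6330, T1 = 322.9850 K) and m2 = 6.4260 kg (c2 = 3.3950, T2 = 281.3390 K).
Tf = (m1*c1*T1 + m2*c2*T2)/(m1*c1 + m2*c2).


num = 15294.0306
den = 50.1651
Tf = 304.8736 K

304.8736 K


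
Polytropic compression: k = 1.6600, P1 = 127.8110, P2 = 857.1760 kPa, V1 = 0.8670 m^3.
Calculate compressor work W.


(k-1)/k = 0.3976
(P2/P1)^exp = 2.1311
W = 2.5152 * 127.8110 * 0.8670 * (2.1311 - 1) = 315.2554 kJ

315.2554 kJ


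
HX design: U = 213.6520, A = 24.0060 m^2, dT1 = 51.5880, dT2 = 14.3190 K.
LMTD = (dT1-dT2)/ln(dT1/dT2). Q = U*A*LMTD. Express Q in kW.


LMTD = 29.0777 K
Q = 213.6520 * 24.0060 * 29.0777 = 149137.7283 W = 149.1377 kW

149.1377 kW


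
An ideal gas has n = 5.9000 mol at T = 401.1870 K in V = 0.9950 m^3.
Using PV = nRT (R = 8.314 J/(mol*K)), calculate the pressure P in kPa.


P = nRT/V = 5.9000 * 8.314 * 401.1870 / 0.9950
= 19679.2654 / 0.9950 = 19778.1562 Pa = 19.7782 kPa

19.7782 kPa


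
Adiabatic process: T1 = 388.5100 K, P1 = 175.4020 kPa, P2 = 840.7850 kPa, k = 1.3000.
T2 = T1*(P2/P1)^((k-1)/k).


(k-1)/k = 0.2308
(P2/P1)^exp = 1.4357
T2 = 388.5100 * 1.4357 = 557.7960 K

557.7960 K


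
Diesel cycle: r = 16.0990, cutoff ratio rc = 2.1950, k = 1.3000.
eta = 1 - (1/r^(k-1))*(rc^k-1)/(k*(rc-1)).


r^(k-1) = 2.3017
rc^k = 2.7788
eta = 0.5025 = 50.2506%

50.2506%


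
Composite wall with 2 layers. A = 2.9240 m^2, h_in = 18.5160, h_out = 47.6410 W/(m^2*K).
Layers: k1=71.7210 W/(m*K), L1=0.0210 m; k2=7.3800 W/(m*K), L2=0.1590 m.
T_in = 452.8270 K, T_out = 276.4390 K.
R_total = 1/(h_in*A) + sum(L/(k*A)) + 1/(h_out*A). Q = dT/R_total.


R_conv_in = 1/(18.5160*2.9240) = 0.0185
R_1 = 0.0210/(71.7210*2.9240) = 0.0001
R_2 = 0.1590/(7.3800*2.9240) = 0.0074
R_conv_out = 1/(47.6410*2.9240) = 0.0072
R_total = 0.0331 K/W
Q = 176.3880 / 0.0331 = 5326.1478 W

R_total = 0.0331 K/W, Q = 5326.1478 W


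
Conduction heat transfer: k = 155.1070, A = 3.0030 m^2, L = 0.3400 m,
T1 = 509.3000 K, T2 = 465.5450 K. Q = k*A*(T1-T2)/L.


dT = 43.7550 K
Q = 155.1070 * 3.0030 * 43.7550 / 0.3400 = 59942.5896 W

59942.5896 W


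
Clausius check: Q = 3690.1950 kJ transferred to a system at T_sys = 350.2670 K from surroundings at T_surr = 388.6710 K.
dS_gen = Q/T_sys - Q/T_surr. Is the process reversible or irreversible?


dS_sys = 3690.1950/350.2670 = 10.5354 kJ/K
dS_surr = -3690.1950/388.6710 = -9.4944 kJ/K
dS_gen = 10.5354 - 9.4944 = 1.0410 kJ/K (irreversible)

dS_gen = 1.0410 kJ/K, irreversible


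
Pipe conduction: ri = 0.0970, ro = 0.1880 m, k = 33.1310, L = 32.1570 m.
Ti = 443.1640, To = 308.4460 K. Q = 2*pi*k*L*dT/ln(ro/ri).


dT = 134.7180 K
ln(ro/ri) = 0.6617
Q = 2*pi*33.1310*32.1570*134.7180 / 0.6617 = 1362806.1824 W

1362806.1824 W


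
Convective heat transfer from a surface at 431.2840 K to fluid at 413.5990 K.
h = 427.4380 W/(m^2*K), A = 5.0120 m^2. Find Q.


dT = 17.6850 K
Q = 427.4380 * 5.0120 * 17.6850 = 37886.9160 W

37886.9160 W


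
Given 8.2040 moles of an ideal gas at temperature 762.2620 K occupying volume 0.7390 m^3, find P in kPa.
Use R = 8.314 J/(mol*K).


P = nRT/V = 8.2040 * 8.314 * 762.2620 / 0.7390
= 51992.4092 / 0.7390 = 70355.0869 Pa = 70.3551 kPa

70.3551 kPa


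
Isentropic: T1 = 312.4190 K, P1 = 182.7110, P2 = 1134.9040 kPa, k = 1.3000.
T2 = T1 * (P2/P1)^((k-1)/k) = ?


(k-1)/k = 0.2308
(P2/P1)^exp = 1.5242
T2 = 312.4190 * 1.5242 = 476.1922 K

476.1922 K


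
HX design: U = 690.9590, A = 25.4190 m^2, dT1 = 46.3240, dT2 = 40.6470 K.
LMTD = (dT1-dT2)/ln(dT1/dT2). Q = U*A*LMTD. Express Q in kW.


LMTD = 43.4237 K
Q = 690.9590 * 25.4190 * 43.4237 = 762671.0380 W = 762.6710 kW

762.6710 kW


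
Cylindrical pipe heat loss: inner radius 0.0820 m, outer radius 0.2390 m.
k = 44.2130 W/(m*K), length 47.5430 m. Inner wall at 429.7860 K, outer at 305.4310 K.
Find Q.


dT = 124.3550 K
ln(ro/ri) = 1.0697
Q = 2*pi*44.2130*47.5430*124.3550 / 1.0697 = 1535322.8165 W

1535322.8165 W


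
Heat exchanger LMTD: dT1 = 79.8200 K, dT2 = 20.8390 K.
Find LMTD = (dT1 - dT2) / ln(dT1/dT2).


dT1/dT2 = 3.8303
ln(dT1/dT2) = 1.3429
LMTD = 58.9810 / 1.3429 = 43.9191 K

43.9191 K


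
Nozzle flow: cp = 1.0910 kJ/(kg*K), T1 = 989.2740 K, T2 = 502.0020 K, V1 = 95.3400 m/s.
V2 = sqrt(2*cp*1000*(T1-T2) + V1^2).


dT = 487.2720 K
2*cp*1000*dT = 1063227.5040
V1^2 = 9089.7156
V2 = sqrt(1072317.2196) = 1035.5275 m/s

1035.5275 m/s


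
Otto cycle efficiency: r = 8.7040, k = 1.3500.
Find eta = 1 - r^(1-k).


r^(k-1) = 2.1326
eta = 1 - 1/2.1326 = 0.5311 = 53.1080%

53.1080%


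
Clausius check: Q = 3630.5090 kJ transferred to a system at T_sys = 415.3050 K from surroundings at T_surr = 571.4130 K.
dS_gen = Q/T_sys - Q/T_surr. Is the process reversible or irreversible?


dS_sys = 3630.5090/415.3050 = 8.7418 kJ/K
dS_surr = -3630.5090/571.4130 = -6.3536 kJ/K
dS_gen = 8.7418 - 6.3536 = 2.3882 kJ/K (irreversible)

dS_gen = 2.3882 kJ/K, irreversible


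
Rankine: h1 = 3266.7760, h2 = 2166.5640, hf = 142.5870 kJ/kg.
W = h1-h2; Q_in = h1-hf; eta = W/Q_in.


W = 1100.2120 kJ/kg
Q_in = 3124.1890 kJ/kg
eta = 0.3522 = 35.2159%

eta = 35.2159%


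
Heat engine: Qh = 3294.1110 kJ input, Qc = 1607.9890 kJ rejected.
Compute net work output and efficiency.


W = 3294.1110 - 1607.9890 = 1686.1220 kJ
eta = 1686.1220 / 3294.1110 = 0.5119 = 51.1859%

W = 1686.1220 kJ, eta = 51.1859%


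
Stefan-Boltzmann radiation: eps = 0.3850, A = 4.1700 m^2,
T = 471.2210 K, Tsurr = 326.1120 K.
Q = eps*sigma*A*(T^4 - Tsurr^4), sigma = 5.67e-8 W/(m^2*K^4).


T^4 = 4.9306e+10
Tsurr^4 = 1.1310e+10
Q = 0.3850 * 5.67e-8 * 4.1700 * 3.7996e+10 = 3458.7151 W

3458.7151 W


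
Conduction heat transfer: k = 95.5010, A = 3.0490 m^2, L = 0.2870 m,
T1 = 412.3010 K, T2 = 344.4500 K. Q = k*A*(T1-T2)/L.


dT = 67.8510 K
Q = 95.5010 * 3.0490 * 67.8510 / 0.2870 = 68839.8158 W

68839.8158 W


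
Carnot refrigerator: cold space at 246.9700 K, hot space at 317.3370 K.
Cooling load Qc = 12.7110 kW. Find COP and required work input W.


COP = 246.9700 / 70.3670 = 3.5097
W = 12.7110 / 3.5097 = 3.6216 kW

COP = 3.5097, W = 3.6216 kW


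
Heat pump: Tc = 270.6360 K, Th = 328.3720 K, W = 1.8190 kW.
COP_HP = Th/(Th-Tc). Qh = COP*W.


COP = 328.3720 / 57.7360 = 5.6875
Qh = 5.6875 * 1.8190 = 10.3455 kW

COP = 5.6875, Qh = 10.3455 kW


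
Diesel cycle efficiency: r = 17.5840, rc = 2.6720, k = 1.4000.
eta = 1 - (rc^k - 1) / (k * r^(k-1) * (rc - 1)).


r^(k-1) = 3.1481
rc^k = 3.9589
eta = 0.5985 = 59.8473%

59.8473%


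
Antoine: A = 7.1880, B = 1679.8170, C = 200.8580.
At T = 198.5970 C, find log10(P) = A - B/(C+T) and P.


C+T = 399.4550
B/(C+T) = 4.2053
log10(P) = 7.1880 - 4.2053 = 2.9827
P = 10^2.9827 = 961.0098 mmHg

961.0098 mmHg


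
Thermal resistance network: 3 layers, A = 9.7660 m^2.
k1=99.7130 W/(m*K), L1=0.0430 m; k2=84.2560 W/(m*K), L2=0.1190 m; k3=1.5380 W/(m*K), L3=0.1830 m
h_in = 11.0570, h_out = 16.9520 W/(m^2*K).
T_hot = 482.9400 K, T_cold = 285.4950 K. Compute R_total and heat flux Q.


R_conv_in = 1/(11.0570*9.7660) = 0.0093
R_1 = 0.0430/(99.7130*9.7660) = 4.4157e-05
R_2 = 0.1190/(84.2560*9.7660) = 0.0001
R_3 = 0.1830/(1.5380*9.7660) = 0.0122
R_conv_out = 1/(16.9520*9.7660) = 0.0060
R_total = 0.0277 K/W
Q = 197.4450 / 0.0277 = 7134.7927 W

R_total = 0.0277 K/W, Q = 7134.7927 W


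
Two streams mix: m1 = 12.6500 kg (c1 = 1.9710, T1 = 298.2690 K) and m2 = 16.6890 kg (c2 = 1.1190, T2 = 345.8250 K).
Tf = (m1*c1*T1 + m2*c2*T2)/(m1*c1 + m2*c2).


num = 13895.0645
den = 43.6081
Tf = 318.6346 K

318.6346 K


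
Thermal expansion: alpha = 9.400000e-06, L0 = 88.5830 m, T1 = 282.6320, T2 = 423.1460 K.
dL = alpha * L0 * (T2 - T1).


dT = 140.5140 K
dL = 9.400000e-06 * 88.5830 * 140.5140 = 0.117003 m
L_final = 88.700003 m

dL = 0.117003 m


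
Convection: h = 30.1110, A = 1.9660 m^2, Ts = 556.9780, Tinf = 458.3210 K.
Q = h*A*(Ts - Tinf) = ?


dT = 98.6570 K
Q = 30.1110 * 1.9660 * 98.6570 = 5840.3194 W

5840.3194 W


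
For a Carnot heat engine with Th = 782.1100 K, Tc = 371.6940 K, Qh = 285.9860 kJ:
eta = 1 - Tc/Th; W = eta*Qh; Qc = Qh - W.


eta = 1 - 371.6940/782.1100 = 0.5248
W = 0.5248 * 285.9860 = 150.0725 kJ
Qc = 285.9860 - 150.0725 = 135.9135 kJ

eta = 52.4755%, W = 150.0725 kJ, Qc = 135.9135 kJ


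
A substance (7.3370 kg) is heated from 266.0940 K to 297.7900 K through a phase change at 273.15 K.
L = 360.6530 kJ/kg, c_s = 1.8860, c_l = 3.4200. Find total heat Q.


Q1 (sensible, solid) = 7.3370 * 1.8860 * 7.0560 = 97.6380 kJ
Q2 (latent) = 7.3370 * 360.6530 = 2646.1111 kJ
Q3 (sensible, liquid) = 7.3370 * 3.4200 * 24.6400 = 618.2802 kJ
Q_total = 3362.0292 kJ

3362.0292 kJ


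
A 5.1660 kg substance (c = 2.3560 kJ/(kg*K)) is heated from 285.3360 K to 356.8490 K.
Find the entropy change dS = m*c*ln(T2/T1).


T2/T1 = 1.2506
ln(T2/T1) = 0.2236
dS = 5.1660 * 2.3560 * 0.2236 = 2.7220 kJ/K

2.7220 kJ/K


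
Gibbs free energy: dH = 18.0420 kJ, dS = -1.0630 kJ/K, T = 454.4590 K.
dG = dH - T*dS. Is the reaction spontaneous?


T*dS = 454.4590 * -1.0630 = -483.0899 kJ
dG = 18.0420 + 483.0899 = 501.1319 kJ (non-spontaneous)

dG = 501.1319 kJ, non-spontaneous


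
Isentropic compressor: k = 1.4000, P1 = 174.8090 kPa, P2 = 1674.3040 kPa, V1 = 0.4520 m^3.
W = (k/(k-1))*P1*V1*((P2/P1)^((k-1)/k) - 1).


(k-1)/k = 0.2857
(P2/P1)^exp = 1.9071
W = 3.5000 * 174.8090 * 0.4520 * (1.9071 - 1) = 250.8438 kJ

250.8438 kJ


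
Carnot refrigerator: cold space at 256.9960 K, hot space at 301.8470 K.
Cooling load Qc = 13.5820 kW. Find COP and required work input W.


COP = 256.9960 / 44.8510 = 5.7300
W = 13.5820 / 5.7300 = 2.3703 kW

COP = 5.7300, W = 2.3703 kW


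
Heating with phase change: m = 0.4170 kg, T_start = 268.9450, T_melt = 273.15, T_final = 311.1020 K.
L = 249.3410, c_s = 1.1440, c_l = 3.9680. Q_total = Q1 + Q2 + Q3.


Q1 (sensible, solid) = 0.4170 * 1.1440 * 4.2050 = 2.0060 kJ
Q2 (latent) = 0.4170 * 249.3410 = 103.9752 kJ
Q3 (sensible, liquid) = 0.4170 * 3.9680 * 37.9520 = 62.7975 kJ
Q_total = 168.7787 kJ

168.7787 kJ


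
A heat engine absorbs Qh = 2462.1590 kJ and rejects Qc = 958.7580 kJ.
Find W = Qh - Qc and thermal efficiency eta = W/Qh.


W = 2462.1590 - 958.7580 = 1503.4010 kJ
eta = 1503.4010 / 2462.1590 = 0.6106 = 61.0603%

W = 1503.4010 kJ, eta = 61.0603%


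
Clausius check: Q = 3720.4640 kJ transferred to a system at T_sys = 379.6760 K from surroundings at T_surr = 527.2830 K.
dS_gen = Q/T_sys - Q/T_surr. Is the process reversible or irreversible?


dS_sys = 3720.4640/379.6760 = 9.7990 kJ/K
dS_surr = -3720.4640/527.2830 = -7.0559 kJ/K
dS_gen = 9.7990 - 7.0559 = 2.7431 kJ/K (irreversible)

dS_gen = 2.7431 kJ/K, irreversible


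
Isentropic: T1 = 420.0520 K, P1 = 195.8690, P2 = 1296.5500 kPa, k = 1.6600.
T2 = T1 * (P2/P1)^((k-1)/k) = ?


(k-1)/k = 0.3976
(P2/P1)^exp = 2.1201
T2 = 420.0520 * 2.1201 = 890.5424 K

890.5424 K


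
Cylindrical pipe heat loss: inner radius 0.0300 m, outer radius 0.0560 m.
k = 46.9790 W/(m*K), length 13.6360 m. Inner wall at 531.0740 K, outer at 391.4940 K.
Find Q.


dT = 139.5800 K
ln(ro/ri) = 0.6242
Q = 2*pi*46.9790*13.6360*139.5800 / 0.6242 = 900122.9811 W

900122.9811 W


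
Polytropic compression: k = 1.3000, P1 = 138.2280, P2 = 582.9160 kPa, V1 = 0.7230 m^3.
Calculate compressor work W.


(k-1)/k = 0.2308
(P2/P1)^exp = 1.3939
W = 4.3333 * 138.2280 * 0.7230 * (1.3939 - 1) = 170.5876 kJ

170.5876 kJ


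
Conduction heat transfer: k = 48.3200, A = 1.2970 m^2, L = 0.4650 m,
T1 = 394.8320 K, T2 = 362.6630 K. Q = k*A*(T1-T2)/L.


dT = 32.1690 K
Q = 48.3200 * 1.2970 * 32.1690 / 0.4650 = 4335.6230 W

4335.6230 W


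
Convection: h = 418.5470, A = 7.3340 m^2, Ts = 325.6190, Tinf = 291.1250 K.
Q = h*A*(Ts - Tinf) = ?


dT = 34.4940 K
Q = 418.5470 * 7.3340 * 34.4940 = 105883.5998 W

105883.5998 W


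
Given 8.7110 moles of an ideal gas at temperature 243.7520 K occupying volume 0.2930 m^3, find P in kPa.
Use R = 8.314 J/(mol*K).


P = nRT/V = 8.7110 * 8.314 * 243.7520 / 0.2930
= 17653.3130 / 0.2930 = 60250.2150 Pa = 60.2502 kPa

60.2502 kPa


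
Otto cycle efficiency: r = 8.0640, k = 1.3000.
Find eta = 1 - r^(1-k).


r^(k-1) = 1.8705
eta = 1 - 1/1.8705 = 0.4654 = 46.5393%

46.5393%


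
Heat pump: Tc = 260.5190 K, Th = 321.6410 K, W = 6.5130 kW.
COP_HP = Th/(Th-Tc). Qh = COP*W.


COP = 321.6410 / 61.1220 = 5.2623
Qh = 5.2623 * 6.5130 = 34.2732 kW

COP = 5.2623, Qh = 34.2732 kW


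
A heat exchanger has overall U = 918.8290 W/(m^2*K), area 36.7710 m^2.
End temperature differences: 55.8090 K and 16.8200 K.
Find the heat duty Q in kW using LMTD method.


LMTD = 32.5080 K
Q = 918.8290 * 36.7710 * 32.5080 = 1098323.6108 W = 1098.3236 kW

1098.3236 kW


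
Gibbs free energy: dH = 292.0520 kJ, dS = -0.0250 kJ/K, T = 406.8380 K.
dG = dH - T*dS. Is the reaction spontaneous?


T*dS = 406.8380 * -0.0250 = -10.1710 kJ
dG = 292.0520 + 10.1710 = 302.2230 kJ (non-spontaneous)

dG = 302.2230 kJ, non-spontaneous


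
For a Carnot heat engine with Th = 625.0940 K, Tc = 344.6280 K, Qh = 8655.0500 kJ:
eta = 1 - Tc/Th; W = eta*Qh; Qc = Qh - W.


eta = 1 - 344.6280/625.0940 = 0.4487
W = 0.4487 * 8655.0500 = 3883.3316 kJ
Qc = 8655.0500 - 3883.3316 = 4771.7184 kJ

eta = 44.8678%, W = 3883.3316 kJ, Qc = 4771.7184 kJ


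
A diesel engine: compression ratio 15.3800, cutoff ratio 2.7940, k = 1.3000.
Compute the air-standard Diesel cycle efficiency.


r^(k-1) = 2.2703
rc^k = 3.8027
eta = 0.4707 = 47.0669%

47.0669%


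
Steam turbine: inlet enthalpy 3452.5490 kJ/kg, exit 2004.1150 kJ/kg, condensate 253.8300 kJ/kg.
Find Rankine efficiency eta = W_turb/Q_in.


W = 1448.4340 kJ/kg
Q_in = 3198.7190 kJ/kg
eta = 0.4528 = 45.2817%

eta = 45.2817%


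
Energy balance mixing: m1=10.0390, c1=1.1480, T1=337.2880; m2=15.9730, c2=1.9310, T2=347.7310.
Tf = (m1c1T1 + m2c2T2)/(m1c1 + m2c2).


num = 14612.5346
den = 42.3686
Tf = 344.8904 K

344.8904 K


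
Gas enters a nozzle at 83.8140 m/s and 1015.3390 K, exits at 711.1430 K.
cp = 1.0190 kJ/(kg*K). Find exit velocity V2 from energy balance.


dT = 304.1960 K
2*cp*1000*dT = 619951.4480
V1^2 = 7024.7866
V2 = sqrt(626976.2346) = 791.8183 m/s

791.8183 m/s


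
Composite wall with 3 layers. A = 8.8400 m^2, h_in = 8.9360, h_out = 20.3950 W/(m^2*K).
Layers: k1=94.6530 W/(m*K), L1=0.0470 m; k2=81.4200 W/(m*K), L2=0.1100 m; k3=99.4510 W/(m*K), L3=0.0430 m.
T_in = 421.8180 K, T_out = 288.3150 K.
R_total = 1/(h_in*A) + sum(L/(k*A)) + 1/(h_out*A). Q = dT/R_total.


R_conv_in = 1/(8.9360*8.8400) = 0.0127
R_1 = 0.0470/(94.6530*8.8400) = 5.6171e-05
R_2 = 0.1100/(81.4200*8.8400) = 0.0002
R_3 = 0.0430/(99.4510*8.8400) = 4.8911e-05
R_conv_out = 1/(20.3950*8.8400) = 0.0055
R_total = 0.0185 K/W
Q = 133.5030 / 0.0185 = 7230.5945 W

R_total = 0.0185 K/W, Q = 7230.5945 W


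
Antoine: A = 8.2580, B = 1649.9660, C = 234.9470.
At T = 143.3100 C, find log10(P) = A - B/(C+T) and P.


C+T = 378.2570
B/(C+T) = 4.3620
log10(P) = 8.2580 - 4.3620 = 3.8960
P = 10^3.8960 = 7870.0283 mmHg

7870.0283 mmHg


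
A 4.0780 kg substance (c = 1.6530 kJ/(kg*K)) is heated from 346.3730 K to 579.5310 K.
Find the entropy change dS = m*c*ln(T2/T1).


T2/T1 = 1.6731
ln(T2/T1) = 0.5147
dS = 4.0780 * 1.6530 * 0.5147 = 3.4696 kJ/K

3.4696 kJ/K


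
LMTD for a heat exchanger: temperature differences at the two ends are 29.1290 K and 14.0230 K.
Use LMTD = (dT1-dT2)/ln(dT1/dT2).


dT1/dT2 = 2.0772
ln(dT1/dT2) = 0.7310
LMTD = 15.1060 / 0.7310 = 20.6638 K

20.6638 K


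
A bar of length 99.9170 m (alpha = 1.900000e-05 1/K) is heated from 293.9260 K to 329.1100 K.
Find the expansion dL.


dT = 35.1840 K
dL = 1.900000e-05 * 99.9170 * 35.1840 = 0.066794 m
L_final = 99.983794 m

dL = 0.066794 m


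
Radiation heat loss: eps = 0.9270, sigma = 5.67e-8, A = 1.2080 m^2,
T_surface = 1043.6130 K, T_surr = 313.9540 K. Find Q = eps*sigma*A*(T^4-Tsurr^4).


T^4 = 1.1862e+12
Tsurr^4 = 9.7155e+09
Q = 0.9270 * 5.67e-8 * 1.2080 * 1.1765e+12 = 74699.1995 W

74699.1995 W


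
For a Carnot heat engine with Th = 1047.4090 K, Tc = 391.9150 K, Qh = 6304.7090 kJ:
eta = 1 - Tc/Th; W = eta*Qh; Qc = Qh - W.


eta = 1 - 391.9150/1047.4090 = 0.6258
W = 0.6258 * 6304.7090 = 3945.6401 kJ
Qc = 6304.7090 - 3945.6401 = 2359.0689 kJ

eta = 62.5824%, W = 3945.6401 kJ, Qc = 2359.0689 kJ


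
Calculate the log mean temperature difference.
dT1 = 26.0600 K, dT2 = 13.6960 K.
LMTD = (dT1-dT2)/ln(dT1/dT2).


dT1/dT2 = 1.9027
ln(dT1/dT2) = 0.6433
LMTD = 12.3640 / 0.6433 = 19.2197 K

19.2197 K


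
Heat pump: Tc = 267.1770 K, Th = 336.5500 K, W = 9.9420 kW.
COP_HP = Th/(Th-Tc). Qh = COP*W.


COP = 336.5500 / 69.3730 = 4.8513
Qh = 4.8513 * 9.9420 = 48.2317 kW

COP = 4.8513, Qh = 48.2317 kW


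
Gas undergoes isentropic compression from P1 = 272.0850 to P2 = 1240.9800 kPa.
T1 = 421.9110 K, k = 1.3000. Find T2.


(k-1)/k = 0.2308
(P2/P1)^exp = 1.4194
T2 = 421.9110 * 1.4194 = 598.8412 K

598.8412 K


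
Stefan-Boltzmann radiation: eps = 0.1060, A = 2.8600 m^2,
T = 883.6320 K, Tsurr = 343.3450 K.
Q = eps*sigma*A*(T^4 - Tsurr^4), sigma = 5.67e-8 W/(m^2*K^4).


T^4 = 6.0966e+11
Tsurr^4 = 1.3897e+10
Q = 0.1060 * 5.67e-8 * 2.8600 * 5.9576e+11 = 10240.6243 W

10240.6243 W


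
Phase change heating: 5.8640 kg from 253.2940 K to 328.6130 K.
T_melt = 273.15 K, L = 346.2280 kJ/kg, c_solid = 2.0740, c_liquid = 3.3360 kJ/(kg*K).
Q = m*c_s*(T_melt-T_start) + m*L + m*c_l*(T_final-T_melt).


Q1 (sensible, solid) = 5.8640 * 2.0740 * 19.8560 = 241.4874 kJ
Q2 (latent) = 5.8640 * 346.2280 = 2030.2810 kJ
Q3 (sensible, liquid) = 5.8640 * 3.3360 * 55.4630 = 1084.9841 kJ
Q_total = 3356.7525 kJ

3356.7525 kJ


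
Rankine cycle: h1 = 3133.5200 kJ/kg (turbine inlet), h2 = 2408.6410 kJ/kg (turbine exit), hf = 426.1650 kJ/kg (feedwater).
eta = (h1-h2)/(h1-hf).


W = 724.8790 kJ/kg
Q_in = 2707.3550 kJ/kg
eta = 0.2677 = 26.7744%

eta = 26.7744%


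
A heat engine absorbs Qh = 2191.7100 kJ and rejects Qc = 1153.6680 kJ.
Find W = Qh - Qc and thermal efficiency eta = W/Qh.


W = 2191.7100 - 1153.6680 = 1038.0420 kJ
eta = 1038.0420 / 2191.7100 = 0.4736 = 47.3622%

W = 1038.0420 kJ, eta = 47.3622%


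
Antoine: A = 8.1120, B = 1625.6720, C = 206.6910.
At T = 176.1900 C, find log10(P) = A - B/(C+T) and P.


C+T = 382.8810
B/(C+T) = 4.2459
log10(P) = 8.1120 - 4.2459 = 3.8661
P = 10^3.8661 = 7346.9379 mmHg

7346.9379 mmHg


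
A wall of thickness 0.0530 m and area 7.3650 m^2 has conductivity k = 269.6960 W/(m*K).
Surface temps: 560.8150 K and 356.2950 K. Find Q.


dT = 204.5200 K
Q = 269.6960 * 7.3650 * 204.5200 / 0.0530 = 7664911.9604 W

7664911.9604 W


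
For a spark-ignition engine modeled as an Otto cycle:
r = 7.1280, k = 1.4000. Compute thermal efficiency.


r^(k-1) = 2.1937
eta = 1 - 1/2.1937 = 0.5442 = 54.4159%

54.4159%


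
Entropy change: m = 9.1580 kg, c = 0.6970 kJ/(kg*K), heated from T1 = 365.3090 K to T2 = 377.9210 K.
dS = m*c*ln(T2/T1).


T2/T1 = 1.0345
ln(T2/T1) = 0.0339
dS = 9.1580 * 0.6970 * 0.0339 = 0.2167 kJ/K

0.2167 kJ/K


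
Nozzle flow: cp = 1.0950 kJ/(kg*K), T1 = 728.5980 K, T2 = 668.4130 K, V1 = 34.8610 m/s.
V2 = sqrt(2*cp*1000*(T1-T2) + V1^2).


dT = 60.1850 K
2*cp*1000*dT = 131805.1500
V1^2 = 1215.2893
V2 = sqrt(133020.4393) = 364.7197 m/s

364.7197 m/s


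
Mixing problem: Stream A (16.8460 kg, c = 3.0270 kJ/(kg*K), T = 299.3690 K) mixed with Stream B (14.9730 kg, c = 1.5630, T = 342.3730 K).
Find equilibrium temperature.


num = 23278.1626
den = 74.3956
Tf = 312.8969 K

312.8969 K


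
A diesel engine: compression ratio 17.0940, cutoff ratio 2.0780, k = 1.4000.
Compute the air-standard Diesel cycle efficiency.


r^(k-1) = 3.1127
rc^k = 2.7842
eta = 0.6202 = 62.0192%

62.0192%


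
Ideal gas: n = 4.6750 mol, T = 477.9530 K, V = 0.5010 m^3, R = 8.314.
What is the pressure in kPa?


P = nRT/V = 4.6750 * 8.314 * 477.9530 / 0.5010
= 18577.0533 / 0.5010 = 37079.9467 Pa = 37.0799 kPa

37.0799 kPa


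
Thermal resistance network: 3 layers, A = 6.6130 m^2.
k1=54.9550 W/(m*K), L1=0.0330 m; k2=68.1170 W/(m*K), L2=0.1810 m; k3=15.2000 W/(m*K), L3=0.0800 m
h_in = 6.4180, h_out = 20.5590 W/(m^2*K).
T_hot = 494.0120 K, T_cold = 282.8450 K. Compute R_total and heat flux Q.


R_conv_in = 1/(6.4180*6.6130) = 0.0236
R_1 = 0.0330/(54.9550*6.6130) = 9.0805e-05
R_2 = 0.1810/(68.1170*6.6130) = 0.0004
R_3 = 0.0800/(15.2000*6.6130) = 0.0008
R_conv_out = 1/(20.5590*6.6130) = 0.0074
R_total = 0.0322 K/W
Q = 211.1670 / 0.0322 = 6556.9184 W

R_total = 0.0322 K/W, Q = 6556.9184 W


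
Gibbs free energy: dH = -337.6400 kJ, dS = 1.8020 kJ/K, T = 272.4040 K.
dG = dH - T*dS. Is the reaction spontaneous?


T*dS = 272.4040 * 1.8020 = 490.8720 kJ
dG = -337.6400 - 490.8720 = -828.5120 kJ (spontaneous)

dG = -828.5120 kJ, spontaneous


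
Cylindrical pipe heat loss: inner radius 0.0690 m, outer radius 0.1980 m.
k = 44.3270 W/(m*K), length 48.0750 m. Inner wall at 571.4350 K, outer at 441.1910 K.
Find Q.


dT = 130.2440 K
ln(ro/ri) = 1.0542
Q = 2*pi*44.3270*48.0750*130.2440 / 1.0542 = 1654316.0261 W

1654316.0261 W


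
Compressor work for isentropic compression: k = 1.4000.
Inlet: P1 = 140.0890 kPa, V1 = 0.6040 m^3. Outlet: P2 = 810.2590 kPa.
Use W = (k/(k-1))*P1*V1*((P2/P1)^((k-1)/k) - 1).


(k-1)/k = 0.2857
(P2/P1)^exp = 1.6511
W = 3.5000 * 140.0890 * 0.6040 * (1.6511 - 1) = 192.8262 kJ

192.8262 kJ


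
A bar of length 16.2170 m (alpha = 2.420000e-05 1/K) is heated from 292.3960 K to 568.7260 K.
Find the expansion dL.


dT = 276.3300 K
dL = 2.420000e-05 * 16.2170 * 276.3300 = 0.108446 m
L_final = 16.325446 m

dL = 0.108446 m


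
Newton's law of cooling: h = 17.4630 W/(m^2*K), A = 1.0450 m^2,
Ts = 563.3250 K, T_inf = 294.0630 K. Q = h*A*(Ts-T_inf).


dT = 269.2620 K
Q = 17.4630 * 1.0450 * 269.2620 = 4913.7178 W

4913.7178 W


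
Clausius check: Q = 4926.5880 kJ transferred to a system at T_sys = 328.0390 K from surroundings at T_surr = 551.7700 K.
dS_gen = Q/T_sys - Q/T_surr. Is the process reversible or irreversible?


dS_sys = 4926.5880/328.0390 = 15.0183 kJ/K
dS_surr = -4926.5880/551.7700 = -8.9287 kJ/K
dS_gen = 15.0183 - 8.9287 = 6.0896 kJ/K (irreversible)

dS_gen = 6.0896 kJ/K, irreversible


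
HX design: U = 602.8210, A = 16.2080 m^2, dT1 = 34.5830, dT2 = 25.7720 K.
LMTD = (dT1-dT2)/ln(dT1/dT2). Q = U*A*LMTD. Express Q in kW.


LMTD = 29.9619 K
Q = 602.8210 * 16.2080 * 29.9619 = 292743.2994 W = 292.7433 kW

292.7433 kW


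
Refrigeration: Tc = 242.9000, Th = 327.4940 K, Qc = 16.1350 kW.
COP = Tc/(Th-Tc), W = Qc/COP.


COP = 242.9000 / 84.5940 = 2.8714
W = 16.1350 / 2.8714 = 5.6193 kW

COP = 2.8714, W = 5.6193 kW


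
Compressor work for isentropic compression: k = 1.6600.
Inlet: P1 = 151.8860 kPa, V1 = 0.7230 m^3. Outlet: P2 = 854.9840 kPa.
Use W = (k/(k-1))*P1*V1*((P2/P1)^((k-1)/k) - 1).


(k-1)/k = 0.3976
(P2/P1)^exp = 1.9878
W = 2.5152 * 151.8860 * 0.7230 * (1.9878 - 1) = 272.8220 kJ

272.8220 kJ


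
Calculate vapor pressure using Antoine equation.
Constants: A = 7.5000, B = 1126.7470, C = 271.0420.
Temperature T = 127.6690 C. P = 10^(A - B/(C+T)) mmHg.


C+T = 398.7110
B/(C+T) = 2.8260
log10(P) = 7.5000 - 2.8260 = 4.6740
P = 10^4.6740 = 47209.1084 mmHg

47209.1084 mmHg


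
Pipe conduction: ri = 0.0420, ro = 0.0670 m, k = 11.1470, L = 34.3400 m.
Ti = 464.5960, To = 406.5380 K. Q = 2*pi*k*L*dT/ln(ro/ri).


dT = 58.0580 K
ln(ro/ri) = 0.4670
Q = 2*pi*11.1470*34.3400*58.0580 / 0.4670 = 298993.6473 W

298993.6473 W


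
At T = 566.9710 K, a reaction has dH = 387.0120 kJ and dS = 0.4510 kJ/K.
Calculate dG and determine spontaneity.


T*dS = 566.9710 * 0.4510 = 255.7039 kJ
dG = 387.0120 - 255.7039 = 131.3081 kJ (non-spontaneous)

dG = 131.3081 kJ, non-spontaneous


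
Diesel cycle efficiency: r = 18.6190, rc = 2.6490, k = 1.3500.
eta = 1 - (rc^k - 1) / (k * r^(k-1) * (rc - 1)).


r^(k-1) = 2.7828
rc^k = 3.7253
eta = 0.5601 = 56.0079%

56.0079%


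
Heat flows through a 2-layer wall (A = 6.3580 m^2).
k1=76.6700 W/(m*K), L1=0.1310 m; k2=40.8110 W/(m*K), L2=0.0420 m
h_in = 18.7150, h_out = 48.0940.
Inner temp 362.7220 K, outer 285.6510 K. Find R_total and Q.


R_conv_in = 1/(18.7150*6.3580) = 0.0084
R_1 = 0.1310/(76.6700*6.3580) = 0.0003
R_2 = 0.0420/(40.8110*6.3580) = 0.0002
R_conv_out = 1/(48.0940*6.3580) = 0.0033
R_total = 0.0121 K/W
Q = 77.0710 / 0.0121 = 6366.8852 W

R_total = 0.0121 K/W, Q = 6366.8852 W


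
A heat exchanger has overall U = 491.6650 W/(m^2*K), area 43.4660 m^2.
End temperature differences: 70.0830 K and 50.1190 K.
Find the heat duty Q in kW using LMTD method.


LMTD = 59.5442 K
Q = 491.6650 * 43.4660 * 59.5442 = 1272502.9087 W = 1272.5029 kW

1272.5029 kW


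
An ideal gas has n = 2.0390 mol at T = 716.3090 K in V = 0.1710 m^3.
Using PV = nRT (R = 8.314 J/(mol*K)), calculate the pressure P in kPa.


P = nRT/V = 2.0390 * 8.314 * 716.3090 / 0.1710
= 12143.0464 / 0.1710 = 71011.9671 Pa = 71.0120 kPa

71.0120 kPa


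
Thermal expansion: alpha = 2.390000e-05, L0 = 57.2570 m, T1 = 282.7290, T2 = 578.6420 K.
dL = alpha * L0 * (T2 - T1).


dT = 295.9130 K
dL = 2.390000e-05 * 57.2570 * 295.9130 = 0.404940 m
L_final = 57.661940 m

dL = 0.404940 m


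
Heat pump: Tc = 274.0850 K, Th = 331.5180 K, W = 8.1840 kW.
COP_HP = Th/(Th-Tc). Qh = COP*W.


COP = 331.5180 / 57.4330 = 5.7723
Qh = 5.7723 * 8.1840 = 47.2401 kW

COP = 5.7723, Qh = 47.2401 kW


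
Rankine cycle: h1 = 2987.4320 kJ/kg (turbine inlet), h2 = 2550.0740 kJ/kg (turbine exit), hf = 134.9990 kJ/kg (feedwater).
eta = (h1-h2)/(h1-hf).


W = 437.3580 kJ/kg
Q_in = 2852.4330 kJ/kg
eta = 0.1533 = 15.3328%

eta = 15.3328%


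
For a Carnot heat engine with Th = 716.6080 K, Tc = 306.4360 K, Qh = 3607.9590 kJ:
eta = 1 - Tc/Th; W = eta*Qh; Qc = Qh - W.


eta = 1 - 306.4360/716.6080 = 0.5724
W = 0.5724 * 3607.9590 = 2065.1231 kJ
Qc = 3607.9590 - 2065.1231 = 1542.8359 kJ

eta = 57.2380%, W = 2065.1231 kJ, Qc = 1542.8359 kJ


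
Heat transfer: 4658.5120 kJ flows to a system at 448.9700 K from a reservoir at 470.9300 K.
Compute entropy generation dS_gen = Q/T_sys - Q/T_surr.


dS_sys = 4658.5120/448.9700 = 10.3760 kJ/K
dS_surr = -4658.5120/470.9300 = -9.8922 kJ/K
dS_gen = 10.3760 - 9.8922 = 0.4838 kJ/K (irreversible)

dS_gen = 0.4838 kJ/K, irreversible


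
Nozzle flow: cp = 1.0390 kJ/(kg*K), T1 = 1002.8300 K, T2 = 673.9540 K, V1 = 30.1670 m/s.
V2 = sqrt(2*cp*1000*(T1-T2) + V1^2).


dT = 328.8760 K
2*cp*1000*dT = 683404.3280
V1^2 = 910.0479
V2 = sqrt(684314.3759) = 827.2330 m/s

827.2330 m/s


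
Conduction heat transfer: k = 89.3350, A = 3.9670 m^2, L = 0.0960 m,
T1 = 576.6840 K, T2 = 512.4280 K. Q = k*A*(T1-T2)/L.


dT = 64.2560 K
Q = 89.3350 * 3.9670 * 64.2560 / 0.0960 = 237206.3419 W

237206.3419 W


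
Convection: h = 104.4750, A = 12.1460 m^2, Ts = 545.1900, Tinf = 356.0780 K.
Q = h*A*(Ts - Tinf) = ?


dT = 189.1120 K
Q = 104.4750 * 12.1460 * 189.1120 = 239974.3059 W

239974.3059 W


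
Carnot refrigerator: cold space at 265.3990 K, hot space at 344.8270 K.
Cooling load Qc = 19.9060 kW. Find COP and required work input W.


COP = 265.3990 / 79.4280 = 3.3414
W = 19.9060 / 3.3414 = 5.9574 kW

COP = 3.3414, W = 5.9574 kW


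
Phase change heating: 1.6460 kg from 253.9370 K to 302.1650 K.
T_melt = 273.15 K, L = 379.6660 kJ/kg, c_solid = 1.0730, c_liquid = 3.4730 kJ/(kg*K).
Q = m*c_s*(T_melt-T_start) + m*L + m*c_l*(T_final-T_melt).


Q1 (sensible, solid) = 1.6460 * 1.0730 * 19.2130 = 33.9332 kJ
Q2 (latent) = 1.6460 * 379.6660 = 624.9302 kJ
Q3 (sensible, liquid) = 1.6460 * 3.4730 * 29.0150 = 165.8659 kJ
Q_total = 824.7294 kJ

824.7294 kJ


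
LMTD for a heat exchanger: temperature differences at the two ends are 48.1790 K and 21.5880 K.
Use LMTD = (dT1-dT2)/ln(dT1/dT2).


dT1/dT2 = 2.2317
ln(dT1/dT2) = 0.8028
LMTD = 26.5910 / 0.8028 = 33.1234 K

33.1234 K


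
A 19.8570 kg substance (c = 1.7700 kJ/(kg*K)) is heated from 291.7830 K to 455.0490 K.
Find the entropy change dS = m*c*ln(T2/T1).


T2/T1 = 1.5595
ln(T2/T1) = 0.4444
dS = 19.8570 * 1.7700 * 0.4444 = 15.6191 kJ/K

15.6191 kJ/K


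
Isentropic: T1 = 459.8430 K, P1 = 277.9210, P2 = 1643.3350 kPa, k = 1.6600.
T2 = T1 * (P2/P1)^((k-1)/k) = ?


(k-1)/k = 0.3976
(P2/P1)^exp = 2.0270
T2 = 459.8430 * 2.0270 = 932.1197 K

932.1197 K


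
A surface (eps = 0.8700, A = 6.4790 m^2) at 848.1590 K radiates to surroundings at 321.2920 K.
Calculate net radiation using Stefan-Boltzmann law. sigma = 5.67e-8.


T^4 = 5.1750e+11
Tsurr^4 = 1.0656e+10
Q = 0.8700 * 5.67e-8 * 6.4790 * 5.0684e+11 = 161988.1351 W

161988.1351 W


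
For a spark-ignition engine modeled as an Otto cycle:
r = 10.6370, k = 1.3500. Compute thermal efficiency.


r^(k-1) = 2.2876
eta = 1 - 1/2.2876 = 0.5629 = 56.2867%

56.2867%


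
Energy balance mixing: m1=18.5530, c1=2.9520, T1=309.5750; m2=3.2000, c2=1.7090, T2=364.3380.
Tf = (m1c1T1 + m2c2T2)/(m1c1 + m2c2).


num = 18947.4364
den = 60.2373
Tf = 314.5468 K

314.5468 K


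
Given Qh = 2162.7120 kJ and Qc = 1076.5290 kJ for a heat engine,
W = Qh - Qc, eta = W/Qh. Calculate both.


W = 2162.7120 - 1076.5290 = 1086.1830 kJ
eta = 1086.1830 / 2162.7120 = 0.5022 = 50.2232%

W = 1086.1830 kJ, eta = 50.2232%


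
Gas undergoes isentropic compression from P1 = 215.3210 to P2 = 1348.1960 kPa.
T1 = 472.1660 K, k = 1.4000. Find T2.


(k-1)/k = 0.2857
(P2/P1)^exp = 1.6890
T2 = 472.1660 * 1.6890 = 797.4689 K

797.4689 K


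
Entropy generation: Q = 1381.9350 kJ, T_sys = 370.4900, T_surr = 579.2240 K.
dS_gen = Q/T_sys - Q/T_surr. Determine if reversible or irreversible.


dS_sys = 1381.9350/370.4900 = 3.7300 kJ/K
dS_surr = -1381.9350/579.2240 = -2.3858 kJ/K
dS_gen = 3.7300 - 2.3858 = 1.3442 kJ/K (irreversible)

dS_gen = 1.3442 kJ/K, irreversible


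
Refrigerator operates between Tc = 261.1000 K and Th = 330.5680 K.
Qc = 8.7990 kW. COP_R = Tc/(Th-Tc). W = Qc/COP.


COP = 261.1000 / 69.4680 = 3.7586
W = 8.7990 / 3.7586 = 2.3411 kW

COP = 3.7586, W = 2.3411 kW


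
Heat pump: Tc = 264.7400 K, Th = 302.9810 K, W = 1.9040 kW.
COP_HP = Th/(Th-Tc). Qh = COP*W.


COP = 302.9810 / 38.2410 = 7.9229
Qh = 7.9229 * 1.9040 = 15.0853 kW

COP = 7.9229, Qh = 15.0853 kW
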